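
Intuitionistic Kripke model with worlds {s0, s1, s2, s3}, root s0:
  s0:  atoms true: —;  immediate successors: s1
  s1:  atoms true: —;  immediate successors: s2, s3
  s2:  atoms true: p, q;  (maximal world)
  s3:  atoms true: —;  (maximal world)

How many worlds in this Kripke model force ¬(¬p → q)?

1

s0: does not force it — s0 ⊮ ¬(¬p → q) since s2 is accessible from s0 and s2 ⊩ ¬p → q.
s1: does not force it — s1 ⊮ ¬(¬p → q) since s2 is accessible from s1 and s2 ⊩ ¬p → q.
s2: does not force it — s2 ⊮ ¬(¬p → q) since s2 is accessible from s2 and s2 ⊩ ¬p → q.
s3: forces it.
Worlds forcing the formula: {s3}.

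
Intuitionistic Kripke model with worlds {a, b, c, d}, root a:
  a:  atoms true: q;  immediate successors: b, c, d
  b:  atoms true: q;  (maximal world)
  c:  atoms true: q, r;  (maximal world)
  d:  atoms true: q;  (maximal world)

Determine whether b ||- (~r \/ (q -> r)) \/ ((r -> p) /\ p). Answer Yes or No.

Yes

b ||- (~r \/ (q -> r)) \/ ((r -> p) /\ p) via the disjunct ~r \/ (q -> r).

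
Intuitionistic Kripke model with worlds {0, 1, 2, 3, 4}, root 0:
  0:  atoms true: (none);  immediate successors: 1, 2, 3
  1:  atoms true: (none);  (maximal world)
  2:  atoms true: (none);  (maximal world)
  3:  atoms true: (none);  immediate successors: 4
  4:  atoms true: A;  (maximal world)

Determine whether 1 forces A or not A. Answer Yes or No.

Yes

1 forces A or not A via the disjunct not A.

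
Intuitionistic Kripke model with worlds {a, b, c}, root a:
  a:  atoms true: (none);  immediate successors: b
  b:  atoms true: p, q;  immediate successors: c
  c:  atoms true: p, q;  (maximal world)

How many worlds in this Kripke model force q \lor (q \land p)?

2

a: does not force it — a \nVdash q \lor (q \land p): neither disjunct is forced at a.
b: forces it.
c: forces it.
Worlds forcing the formula: {b, c}.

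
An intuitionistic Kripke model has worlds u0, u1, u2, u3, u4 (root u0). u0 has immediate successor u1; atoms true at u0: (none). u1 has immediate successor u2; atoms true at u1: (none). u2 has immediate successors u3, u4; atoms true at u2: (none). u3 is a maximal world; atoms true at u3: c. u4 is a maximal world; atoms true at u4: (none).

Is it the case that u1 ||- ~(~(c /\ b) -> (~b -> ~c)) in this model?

u1 ||-/- ~(~(c /\ b) -> (~b -> ~c)) since u4 is accessible from u1 and u4 ||- ~(c /\ b) -> (~b -> ~c).
u4 ||- ~(c /\ b) -> (~b -> ~c): every world accessible from u4 that forces ~(c /\ b) (namely u4) also forces ~b -> ~c.

No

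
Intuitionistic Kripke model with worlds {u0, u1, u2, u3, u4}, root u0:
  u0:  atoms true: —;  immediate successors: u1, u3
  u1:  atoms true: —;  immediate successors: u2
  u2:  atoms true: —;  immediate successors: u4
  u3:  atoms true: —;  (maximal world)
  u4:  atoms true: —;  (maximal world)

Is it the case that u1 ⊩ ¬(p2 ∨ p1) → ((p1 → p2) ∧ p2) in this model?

No

u1 ⊮ ¬(p2 ∨ p1) → ((p1 → p2) ∧ p2): already at u1 itself, u1 ⊩ ¬(p2 ∨ p1) but u1 ⊮ (p1 → p2) ∧ p2.
u1 ⊮ (p1 → p2) ∧ p2 since u1 fails p2.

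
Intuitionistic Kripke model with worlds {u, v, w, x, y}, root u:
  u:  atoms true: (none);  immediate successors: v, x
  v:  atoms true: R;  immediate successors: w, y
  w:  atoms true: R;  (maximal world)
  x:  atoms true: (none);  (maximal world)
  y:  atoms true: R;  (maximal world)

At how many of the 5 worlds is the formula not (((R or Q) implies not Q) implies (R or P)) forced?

1

u: does not force it — u does not force not (((R or Q) implies not Q) implies (R or P)) since v is accessible from u and v forces ((R or Q) implies not Q) implies (R or P).
v: does not force it — v does not force not (((R or Q) implies not Q) implies (R or P)) since v is accessible from v and v forces ((R or Q) implies not Q) implies (R or P).
w: does not force it — w does not force not (((R or Q) implies not Q) implies (R or P)) since w is accessible from w and w forces ((R or Q) implies not Q) implies (R or P).
x: forces it.
y: does not force it.
Worlds forcing the formula: {x}.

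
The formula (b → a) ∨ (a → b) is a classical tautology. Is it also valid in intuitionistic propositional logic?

No

This is the Gödel–Dummett linearity axiom, which is not intuitionistically valid.
A Kripke countermodel: worlds w0, w1, w2; order generated by w0 ≤ w1, w0 ≤ w2; atoms true at each world — w0:{}; w1:{b}; w2:{a}.
w0 ⊮ (b → a) ∨ (a → b): neither disjunct is forced at w0.
w0 ⊮ b → a: at the accessible world w1, w1 ⊩ b but w1 ⊮ a.
w1 lacks atom a, so w1 ⊮ a.
So the root w0 does not force the formula.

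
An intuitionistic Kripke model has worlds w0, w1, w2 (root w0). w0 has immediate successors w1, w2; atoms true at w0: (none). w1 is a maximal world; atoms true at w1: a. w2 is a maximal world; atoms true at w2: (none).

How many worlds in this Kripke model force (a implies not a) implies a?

1

w0: does not force it — w0 does not force (a implies not a) implies a: at the accessible world w2, w2 forces a implies not a but w2 does not force a.
w1: forces it.
w2: does not force it.
Worlds forcing the formula: {w1}.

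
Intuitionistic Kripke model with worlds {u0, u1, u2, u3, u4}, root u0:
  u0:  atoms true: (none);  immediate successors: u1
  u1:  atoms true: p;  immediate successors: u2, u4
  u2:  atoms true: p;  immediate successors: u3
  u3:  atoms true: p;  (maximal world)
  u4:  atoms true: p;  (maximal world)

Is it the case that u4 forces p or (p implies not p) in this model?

Yes

u4 forces p or (p implies not p) via the disjunct p.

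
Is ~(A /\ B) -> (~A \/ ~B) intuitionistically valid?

This is the constructively invalid direction of De Morgan's law for conjunction, which is not intuitionistically valid.
A Kripke countermodel: worlds u, v, w; order generated by u <= v, u <= w; atoms true at each world — u:{}; v:{A}; w:{B}.
u ||-/- ~(A /\ B) -> (~A \/ ~B): already at u itself, u ||- ~(A /\ B) but u ||-/- ~A \/ ~B.
u ||-/- ~A \/ ~B: neither disjunct is forced at u.
u ||-/- ~A since v is accessible from u and v ||- A.
So the root u does not force the formula.

No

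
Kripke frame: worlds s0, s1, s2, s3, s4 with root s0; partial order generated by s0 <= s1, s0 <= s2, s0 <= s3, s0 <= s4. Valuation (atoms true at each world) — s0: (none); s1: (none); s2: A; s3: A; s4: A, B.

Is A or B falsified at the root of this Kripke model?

s0 does not force A or B: neither disjunct is forced at s0.
s0 lacks atom A, so s0 does not force A.
So the root s0 does not force A or B; the model is a countermodel.

Yes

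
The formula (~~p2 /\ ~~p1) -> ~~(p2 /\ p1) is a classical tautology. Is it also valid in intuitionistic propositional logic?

Yes

This is the distribution of double negation over conjunction, which is intuitionistically derivable.
Assume ~~p2, ~~p1, and ~(p2 /\ p1). From p2 we'd get ~p1 (since p2 /\ p1 is refuted), contradicting ~~p1; so ~p2, contradicting ~~p2.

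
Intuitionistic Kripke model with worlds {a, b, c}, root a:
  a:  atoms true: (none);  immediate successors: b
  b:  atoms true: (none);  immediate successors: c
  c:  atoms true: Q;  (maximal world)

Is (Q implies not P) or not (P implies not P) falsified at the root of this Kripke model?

No

a forces (Q implies not P) or not (P implies not P) via the disjunct Q implies not P.
So the root a forces (Q implies not P) or not (P implies not P); the model is not a countermodel.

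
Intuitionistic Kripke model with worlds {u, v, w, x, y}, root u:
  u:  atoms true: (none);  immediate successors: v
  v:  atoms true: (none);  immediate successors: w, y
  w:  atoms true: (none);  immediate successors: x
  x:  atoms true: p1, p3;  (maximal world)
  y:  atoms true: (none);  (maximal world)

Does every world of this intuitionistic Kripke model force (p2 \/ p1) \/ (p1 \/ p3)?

Not every world: u ||-/- (p2 \/ p1) \/ (p1 \/ p3).
u ||-/- (p2 \/ p1) \/ (p1 \/ p3): neither disjunct is forced at u.
u ||-/- p2 \/ p1: neither disjunct is forced at u.
u lacks atom p2, so u ||-/- p2.

No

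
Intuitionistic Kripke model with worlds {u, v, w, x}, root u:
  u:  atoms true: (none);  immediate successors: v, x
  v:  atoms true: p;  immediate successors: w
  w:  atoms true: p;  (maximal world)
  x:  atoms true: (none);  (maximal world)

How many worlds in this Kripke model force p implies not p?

u: does not force it — u does not force p implies not p: at the accessible world v, v forces p but v does not force not p.
v: does not force it — v does not force p implies not p: already at v itself, v forces p but v does not force not p.
w: does not force it.
x: forces it.
Worlds forcing the formula: {x}.

1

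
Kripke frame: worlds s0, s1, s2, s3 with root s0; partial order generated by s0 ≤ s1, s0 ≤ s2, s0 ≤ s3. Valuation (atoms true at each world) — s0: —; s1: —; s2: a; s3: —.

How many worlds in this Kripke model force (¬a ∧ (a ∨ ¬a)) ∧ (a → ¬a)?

2

s0: does not force it — s0 ⊮ (¬a ∧ (a ∨ ¬a)) ∧ (a → ¬a) since s0 fails ¬a ∧ (a ∨ ¬a).
s1: forces it.
s2: does not force it — s2 ⊮ (¬a ∧ (a ∨ ¬a)) ∧ (a → ¬a) since s2 fails ¬a ∧ (a ∨ ¬a).
s3: forces it.
Worlds forcing the formula: {s1, s3}.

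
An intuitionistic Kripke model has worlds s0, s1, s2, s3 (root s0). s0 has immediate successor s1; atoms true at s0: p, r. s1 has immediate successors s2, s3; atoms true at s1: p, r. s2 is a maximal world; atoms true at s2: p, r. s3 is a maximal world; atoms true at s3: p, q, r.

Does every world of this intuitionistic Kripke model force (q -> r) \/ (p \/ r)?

Yes

s0 ||- (q -> r) \/ (p \/ r) via the disjunct q -> r.
Since the root s0 forces (q -> r) \/ (p \/ r) and forcing is persistent (monotone upward), every world forces it.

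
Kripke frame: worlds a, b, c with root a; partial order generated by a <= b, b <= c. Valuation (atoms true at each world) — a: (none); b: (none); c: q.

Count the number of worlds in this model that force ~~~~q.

a: forces it.
b: forces it.
c: forces it.
Worlds forcing the formula: {a, b, c}.

3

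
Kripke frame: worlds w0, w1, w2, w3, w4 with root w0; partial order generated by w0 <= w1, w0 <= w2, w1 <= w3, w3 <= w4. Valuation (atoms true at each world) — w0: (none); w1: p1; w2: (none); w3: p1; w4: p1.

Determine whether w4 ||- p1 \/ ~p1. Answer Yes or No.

w4 ||- p1 \/ ~p1 via the disjunct p1.

Yes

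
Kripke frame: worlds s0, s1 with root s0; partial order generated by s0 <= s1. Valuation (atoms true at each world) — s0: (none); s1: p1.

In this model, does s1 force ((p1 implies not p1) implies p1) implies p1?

s1 forces ((p1 implies not p1) implies p1) implies p1: every world accessible from s1 that forces (p1 implies not p1) implies p1 (namely s1) also forces p1.

Yes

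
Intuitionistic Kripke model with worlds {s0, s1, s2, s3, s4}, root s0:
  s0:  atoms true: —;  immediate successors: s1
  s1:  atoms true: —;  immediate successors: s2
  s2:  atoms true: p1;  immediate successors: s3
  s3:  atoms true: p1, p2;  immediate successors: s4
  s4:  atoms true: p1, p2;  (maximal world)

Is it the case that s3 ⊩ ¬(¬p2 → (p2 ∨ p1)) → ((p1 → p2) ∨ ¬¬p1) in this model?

Yes

s3 ⊩ ¬(¬p2 → (p2 ∨ p1)) → ((p1 → p2) ∨ ¬¬p1) vacuously: no world accessible from s3 forces the antecedent ¬(¬p2 → (p2 ∨ p1)).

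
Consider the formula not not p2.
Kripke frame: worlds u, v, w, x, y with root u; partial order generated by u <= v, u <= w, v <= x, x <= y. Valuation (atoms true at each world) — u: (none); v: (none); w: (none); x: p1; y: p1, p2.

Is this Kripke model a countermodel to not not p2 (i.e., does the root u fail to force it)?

Yes

u does not force not not p2 since w is accessible from u and w forces not p2.
w forces not p2: no world accessible from w forces p2.
So the root u does not force not not p2; the model is a countermodel.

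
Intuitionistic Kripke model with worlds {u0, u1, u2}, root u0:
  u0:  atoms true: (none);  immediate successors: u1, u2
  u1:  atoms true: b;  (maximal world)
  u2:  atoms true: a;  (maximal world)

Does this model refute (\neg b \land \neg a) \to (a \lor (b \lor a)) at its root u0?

No

u0 \Vdash (\neg b \land \neg a) \to (a \lor (b \lor a)) vacuously: no world accessible from u0 forces the antecedent \neg b \land \neg a.
So the root u0 forces (\neg b \land \neg a) \to (a \lor (b \lor a)); the model is not a countermodel.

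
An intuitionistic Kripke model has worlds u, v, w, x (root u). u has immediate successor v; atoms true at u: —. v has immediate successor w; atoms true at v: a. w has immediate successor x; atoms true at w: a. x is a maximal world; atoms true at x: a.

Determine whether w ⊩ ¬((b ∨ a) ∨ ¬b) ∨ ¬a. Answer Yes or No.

No

w ⊮ ¬((b ∨ a) ∨ ¬b) ∨ ¬a: neither disjunct is forced at w.
w ⊮ ¬((b ∨ a) ∨ ¬b) since w is accessible from w and w ⊩ (b ∨ a) ∨ ¬b.
w ⊩ (b ∨ a) ∨ ¬b via the disjunct b ∨ a.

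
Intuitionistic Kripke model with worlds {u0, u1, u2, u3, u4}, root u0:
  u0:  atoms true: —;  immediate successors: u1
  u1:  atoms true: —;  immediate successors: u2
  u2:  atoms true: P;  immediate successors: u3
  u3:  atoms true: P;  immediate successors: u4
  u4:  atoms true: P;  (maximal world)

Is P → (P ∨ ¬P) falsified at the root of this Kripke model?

u0 ⊩ P → (P ∨ ¬P): every world accessible from u0 that forces P (namely u2, u3, u4) also forces P ∨ ¬P.
So the root u0 forces P → (P ∨ ¬P); the model is not a countermodel.

No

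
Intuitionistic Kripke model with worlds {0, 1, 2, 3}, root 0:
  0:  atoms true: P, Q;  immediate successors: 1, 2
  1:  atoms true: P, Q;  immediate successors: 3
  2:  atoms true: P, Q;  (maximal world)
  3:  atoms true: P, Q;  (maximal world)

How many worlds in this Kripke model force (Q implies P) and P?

0: forces it.
1: forces it.
2: forces it.
3: forces it.
Worlds forcing the formula: {0, 1, 2, 3}.

4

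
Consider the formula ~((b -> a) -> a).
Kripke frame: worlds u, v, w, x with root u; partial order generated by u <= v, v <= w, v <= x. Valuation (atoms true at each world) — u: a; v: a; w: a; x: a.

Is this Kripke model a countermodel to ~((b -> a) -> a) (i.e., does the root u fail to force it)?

u ||-/- ~((b -> a) -> a) since u is accessible from u and u ||- (b -> a) -> a.
u ||- (b -> a) -> a: every world accessible from u that forces b -> a (namely u, v, w, x) also forces a.
So the root u does not force ~((b -> a) -> a); the model is a countermodel.

Yes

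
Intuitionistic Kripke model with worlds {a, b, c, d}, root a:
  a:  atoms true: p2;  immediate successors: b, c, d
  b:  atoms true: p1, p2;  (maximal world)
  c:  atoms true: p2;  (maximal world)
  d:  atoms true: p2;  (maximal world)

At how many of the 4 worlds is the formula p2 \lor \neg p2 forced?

a: forces it.
b: forces it.
c: forces it.
d: forces it.
Worlds forcing the formula: {a, b, c, d}.

4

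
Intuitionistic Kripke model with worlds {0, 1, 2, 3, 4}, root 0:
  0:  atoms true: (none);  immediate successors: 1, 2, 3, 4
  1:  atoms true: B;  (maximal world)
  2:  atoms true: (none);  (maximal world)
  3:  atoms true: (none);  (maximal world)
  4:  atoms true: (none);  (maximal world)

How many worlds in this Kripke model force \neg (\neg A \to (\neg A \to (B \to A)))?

0: does not force it — 0 \nVdash \neg (\neg A \to (\neg A \to (B \to A))) since 2 is accessible from 0 and 2 \Vdash \neg A \to (\neg A \to (B \to A)).
1: forces it.
2: does not force it.
3: does not force it.
4: does not force it.
Worlds forcing the formula: {1}.

1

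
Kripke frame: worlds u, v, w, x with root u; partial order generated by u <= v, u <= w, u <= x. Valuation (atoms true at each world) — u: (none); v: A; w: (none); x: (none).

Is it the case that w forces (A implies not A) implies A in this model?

No

w does not force (A implies not A) implies A: already at w itself, w forces A implies not A but w does not force A.
w lacks atom A, so w does not force A.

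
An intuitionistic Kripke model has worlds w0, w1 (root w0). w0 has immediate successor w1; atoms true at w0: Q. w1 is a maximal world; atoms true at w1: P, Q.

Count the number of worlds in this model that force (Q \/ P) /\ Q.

w0: forces it.
w1: forces it.
Worlds forcing the formula: {w0, w1}.

2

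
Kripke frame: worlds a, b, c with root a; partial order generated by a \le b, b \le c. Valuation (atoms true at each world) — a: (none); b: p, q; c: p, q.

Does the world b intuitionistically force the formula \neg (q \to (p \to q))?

No

b \nVdash \neg (q \to (p \to q)) since b is accessible from b and b \Vdash q \to (p \to q).
b \Vdash q \to (p \to q): every world accessible from b that forces q (namely b, c) also forces p \to q.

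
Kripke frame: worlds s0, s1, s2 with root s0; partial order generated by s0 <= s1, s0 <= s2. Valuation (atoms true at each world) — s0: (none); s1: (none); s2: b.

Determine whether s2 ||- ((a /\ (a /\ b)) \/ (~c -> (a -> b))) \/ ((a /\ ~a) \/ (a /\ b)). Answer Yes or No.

Yes

s2 ||- ((a /\ (a /\ b)) \/ (~c -> (a -> b))) \/ ((a /\ ~a) \/ (a /\ b)) via the disjunct (a /\ (a /\ b)) \/ (~c -> (a -> b)).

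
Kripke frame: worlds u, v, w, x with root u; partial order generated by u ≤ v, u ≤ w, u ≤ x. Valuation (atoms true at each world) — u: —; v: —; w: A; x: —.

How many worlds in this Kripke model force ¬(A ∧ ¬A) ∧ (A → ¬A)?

2

u: does not force it — u ⊮ ¬(A ∧ ¬A) ∧ (A → ¬A) since u fails A → ¬A.
v: forces it.
w: does not force it — w ⊮ ¬(A ∧ ¬A) ∧ (A → ¬A) since w fails A → ¬A.
x: forces it.
Worlds forcing the formula: {v, x}.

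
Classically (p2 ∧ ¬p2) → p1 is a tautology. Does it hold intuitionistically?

Yes

This is an instance of ex falso quodlibet, which is intuitionistically derivable.
No world can force both p2 and ¬p2, so the antecedent p2 ∧ ¬p2 is never forced and the implication holds vacuously at every world.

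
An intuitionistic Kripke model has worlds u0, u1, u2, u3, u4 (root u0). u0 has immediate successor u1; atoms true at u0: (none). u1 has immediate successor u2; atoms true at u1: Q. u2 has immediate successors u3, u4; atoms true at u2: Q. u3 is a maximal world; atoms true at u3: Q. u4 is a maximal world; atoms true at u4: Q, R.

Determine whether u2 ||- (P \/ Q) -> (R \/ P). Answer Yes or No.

No

u2 ||-/- (P \/ Q) -> (R \/ P): already at u2 itself, u2 ||- P \/ Q but u2 ||-/- R \/ P.
u2 ||-/- R \/ P: neither disjunct is forced at u2.
u2 lacks atom R, so u2 ||-/- R.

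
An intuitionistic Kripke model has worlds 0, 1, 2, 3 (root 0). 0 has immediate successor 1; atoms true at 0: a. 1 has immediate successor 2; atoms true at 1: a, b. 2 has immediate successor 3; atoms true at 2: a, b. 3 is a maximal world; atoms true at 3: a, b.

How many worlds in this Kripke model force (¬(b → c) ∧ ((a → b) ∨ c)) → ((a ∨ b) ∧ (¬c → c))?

0

0: does not force it — 0 ⊮ (¬(b → c) ∧ ((a → b) ∨ c)) → ((a ∨ b) ∧ (¬c → c)): at the accessible world 1, 1 ⊩ ¬(b → c) ∧ ((a → b) ∨ c) but 1 ⊮ (a ∨ b) ∧ (¬c → c).
1: does not force it.
2: does not force it.
3: does not force it.
Worlds forcing the formula: { }.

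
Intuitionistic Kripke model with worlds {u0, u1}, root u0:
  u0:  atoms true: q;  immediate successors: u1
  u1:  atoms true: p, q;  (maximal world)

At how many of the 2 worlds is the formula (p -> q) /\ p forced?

1

u0: does not force it — u0 ||-/- (p -> q) /\ p since u0 fails p.
u1: forces it.
Worlds forcing the formula: {u1}.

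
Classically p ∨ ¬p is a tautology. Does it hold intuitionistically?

No

This is the law of excluded middle, which is not intuitionistically valid.
A Kripke countermodel: worlds u0, u1; order generated by u0 ≤ u1; atoms true at each world — u0:{}; u1:{p}.
u0 ⊮ p ∨ ¬p: neither disjunct is forced at u0.
u0 lacks atom p, so u0 ⊮ p.
So the root u0 does not force the formula.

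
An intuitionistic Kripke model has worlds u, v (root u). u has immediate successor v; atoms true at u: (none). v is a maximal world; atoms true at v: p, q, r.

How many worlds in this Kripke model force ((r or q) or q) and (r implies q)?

1

u: does not force it — u does not force ((r or q) or q) and (r implies q) since u fails (r or q) or q.
v: forces it.
Worlds forcing the formula: {v}.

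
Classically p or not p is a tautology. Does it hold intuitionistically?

No

This is the law of excluded middle, which is not intuitionistically valid.
A Kripke countermodel: worlds s0, s1; order generated by s0 <= s1; atoms true at each world — s0:{}; s1:{p}.
s0 does not force p or not p: neither disjunct is forced at s0.
s0 lacks atom p, so s0 does not force p.
So the root s0 does not force the formula.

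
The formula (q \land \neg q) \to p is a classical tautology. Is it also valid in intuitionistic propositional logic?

This is an instance of ex falso quodlibet, which is intuitionistically derivable.
No world can force both q and \neg q, so the antecedent q \land \neg q is never forced and the implication holds vacuously at every world.

Yes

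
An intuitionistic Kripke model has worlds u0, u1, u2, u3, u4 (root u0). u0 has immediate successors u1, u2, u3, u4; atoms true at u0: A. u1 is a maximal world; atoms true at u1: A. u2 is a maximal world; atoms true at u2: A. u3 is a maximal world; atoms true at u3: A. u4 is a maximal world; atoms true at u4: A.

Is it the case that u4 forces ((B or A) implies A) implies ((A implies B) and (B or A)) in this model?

No

u4 does not force ((B or A) implies A) implies ((A implies B) and (B or A)): already at u4 itself, u4 forces (B or A) implies A but u4 does not force (A implies B) and (B or A).
u4 does not force (A implies B) and (B or A) since u4 fails A implies B.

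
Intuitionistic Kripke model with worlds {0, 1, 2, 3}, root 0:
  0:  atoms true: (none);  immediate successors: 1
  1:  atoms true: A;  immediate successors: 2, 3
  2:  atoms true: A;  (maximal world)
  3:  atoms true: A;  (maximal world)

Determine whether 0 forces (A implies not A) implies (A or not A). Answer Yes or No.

Yes

0 forces (A implies not A) implies (A or not A) vacuously: no world accessible from 0 forces the antecedent A implies not A.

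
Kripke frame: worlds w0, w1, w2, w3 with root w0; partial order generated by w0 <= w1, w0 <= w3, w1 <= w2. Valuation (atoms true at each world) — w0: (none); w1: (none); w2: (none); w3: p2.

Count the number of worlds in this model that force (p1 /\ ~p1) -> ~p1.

4

w0: forces it.
w1: forces it.
w2: forces it.
w3: forces it.
Worlds forcing the formula: {w0, w1, w2, w3}.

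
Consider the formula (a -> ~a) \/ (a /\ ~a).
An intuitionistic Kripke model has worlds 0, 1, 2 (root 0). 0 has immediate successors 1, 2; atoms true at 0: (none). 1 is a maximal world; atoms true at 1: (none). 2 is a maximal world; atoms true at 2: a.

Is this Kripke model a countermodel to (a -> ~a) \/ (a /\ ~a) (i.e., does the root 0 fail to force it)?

Yes

0 ||-/- (a -> ~a) \/ (a /\ ~a): neither disjunct is forced at 0.
0 ||-/- a -> ~a: at the accessible world 2, 2 ||- a but 2 ||-/- ~a.
2 ||-/- ~a since 2 is accessible from 2 and 2 ||- a.
So the root 0 does not force (a -> ~a) \/ (a /\ ~a); the model is a countermodel.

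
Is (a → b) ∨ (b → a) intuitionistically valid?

No

This is the Gödel–Dummett linearity axiom, which is not intuitionistically valid.
A Kripke countermodel: worlds 0, 1, 2; order generated by 0 ≤ 1, 0 ≤ 2; atoms true at each world — 0:{}; 1:{a}; 2:{b}.
0 ⊮ (a → b) ∨ (b → a): neither disjunct is forced at 0.
0 ⊮ a → b: at the accessible world 1, 1 ⊩ a but 1 ⊮ b.
1 lacks atom b, so 1 ⊮ b.
So the root 0 does not force the formula.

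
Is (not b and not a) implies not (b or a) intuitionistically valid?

This is a constructively valid De Morgan direction (conjunction of negations to negated disjunction), which is intuitionistically derivable.
If both not b and not a hold at a world, no accessible world forces b or forces a, so none forces b or a.

Yes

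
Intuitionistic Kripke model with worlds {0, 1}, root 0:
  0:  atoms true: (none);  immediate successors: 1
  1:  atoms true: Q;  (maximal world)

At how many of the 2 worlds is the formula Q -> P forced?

0: does not force it — 0 ||-/- Q -> P: at the accessible world 1, 1 ||- Q but 1 ||-/- P.
1: does not force it — 1 ||-/- Q -> P: already at 1 itself, 1 ||- Q but 1 ||-/- P.
Worlds forcing the formula: { }.

0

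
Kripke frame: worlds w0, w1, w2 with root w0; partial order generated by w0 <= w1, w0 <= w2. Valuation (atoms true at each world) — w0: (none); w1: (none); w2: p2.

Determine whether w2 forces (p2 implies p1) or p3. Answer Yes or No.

w2 does not force (p2 implies p1) or p3: neither disjunct is forced at w2.
w2 does not force p2 implies p1: already at w2 itself, w2 forces p2 but w2 does not force p1.
w2 lacks atom p1, so w2 does not force p1.

No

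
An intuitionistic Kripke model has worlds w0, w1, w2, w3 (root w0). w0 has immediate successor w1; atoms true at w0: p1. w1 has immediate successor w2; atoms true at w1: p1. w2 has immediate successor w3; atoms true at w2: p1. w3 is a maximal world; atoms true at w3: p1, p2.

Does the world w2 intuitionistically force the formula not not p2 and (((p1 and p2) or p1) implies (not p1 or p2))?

w2 does not force not not p2 and (((p1 and p2) or p1) implies (not p1 or p2)) since w2 fails ((p1 and p2) or p1) implies (not p1 or p2).

No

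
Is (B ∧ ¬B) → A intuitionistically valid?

Yes

This is an instance of ex falso quodlibet, which is intuitionistically derivable.
No world can force both B and ¬B, so the antecedent B ∧ ¬B is never forced and the implication holds vacuously at every world.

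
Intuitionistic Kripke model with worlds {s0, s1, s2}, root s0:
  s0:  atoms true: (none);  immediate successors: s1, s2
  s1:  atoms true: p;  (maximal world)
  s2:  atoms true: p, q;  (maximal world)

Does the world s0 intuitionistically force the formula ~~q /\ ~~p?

s0 ||-/- ~~q /\ ~~p since s0 fails ~~q.

No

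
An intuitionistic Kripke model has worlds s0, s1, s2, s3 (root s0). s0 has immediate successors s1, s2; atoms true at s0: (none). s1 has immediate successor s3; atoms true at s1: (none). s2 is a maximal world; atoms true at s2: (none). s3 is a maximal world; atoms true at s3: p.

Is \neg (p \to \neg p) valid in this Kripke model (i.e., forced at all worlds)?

No

Not every world: s0 \nVdash \neg (p \to \neg p).
s0 \nVdash \neg (p \to \neg p) since s2 is accessible from s0 and s2 \Vdash p \to \neg p.
s2 \Vdash p \to \neg p vacuously: no world accessible from s2 forces the antecedent p.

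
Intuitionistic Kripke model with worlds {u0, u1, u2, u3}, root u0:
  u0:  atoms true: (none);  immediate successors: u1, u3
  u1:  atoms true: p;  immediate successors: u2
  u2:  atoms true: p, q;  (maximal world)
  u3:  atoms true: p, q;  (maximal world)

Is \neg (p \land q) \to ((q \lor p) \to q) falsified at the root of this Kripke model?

No

u0 \Vdash \neg (p \land q) \to ((q \lor p) \to q) vacuously: no world accessible from u0 forces the antecedent \neg (p \land q).
So the root u0 forces \neg (p \land q) \to ((q \lor p) \to q); the model is not a countermodel.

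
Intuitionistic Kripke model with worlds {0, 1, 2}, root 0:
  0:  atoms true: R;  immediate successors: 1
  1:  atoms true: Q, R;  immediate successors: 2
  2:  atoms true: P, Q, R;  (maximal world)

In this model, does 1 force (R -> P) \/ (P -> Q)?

Yes

1 ||- (R -> P) \/ (P -> Q) via the disjunct P -> Q.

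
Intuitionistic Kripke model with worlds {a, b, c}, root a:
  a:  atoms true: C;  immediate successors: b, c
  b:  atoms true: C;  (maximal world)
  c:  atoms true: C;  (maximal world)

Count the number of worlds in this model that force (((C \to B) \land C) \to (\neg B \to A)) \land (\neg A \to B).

0

a: does not force it — a \nVdash (((C \to B) \land C) \to (\neg B \to A)) \land (\neg A \to B) since a fails \neg A \to B.
b: does not force it — b \nVdash (((C \to B) \land C) \to (\neg B \to A)) \land (\neg A \to B) since b fails \neg A \to B.
c: does not force it.
Worlds forcing the formula: { }.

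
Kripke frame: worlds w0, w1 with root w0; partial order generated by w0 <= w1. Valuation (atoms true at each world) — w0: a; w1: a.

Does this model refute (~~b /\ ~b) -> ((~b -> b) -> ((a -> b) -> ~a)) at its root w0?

No

w0 ||- (~~b /\ ~b) -> ((~b -> b) -> ((a -> b) -> ~a)) vacuously: no world accessible from w0 forces the antecedent ~~b /\ ~b.
So the root w0 forces (~~b /\ ~b) -> ((~b -> b) -> ((a -> b) -> ~a)); the model is not a countermodel.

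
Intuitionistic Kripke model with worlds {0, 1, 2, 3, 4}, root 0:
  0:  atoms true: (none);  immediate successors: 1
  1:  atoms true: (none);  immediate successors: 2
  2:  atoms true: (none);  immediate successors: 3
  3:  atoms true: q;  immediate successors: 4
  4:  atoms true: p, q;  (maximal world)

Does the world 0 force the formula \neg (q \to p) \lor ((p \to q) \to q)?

No

0 \nVdash \neg (q \to p) \lor ((p \to q) \to q): neither disjunct is forced at 0.
0 \nVdash \neg (q \to p) since 4 is accessible from 0 and 4 \Vdash q \to p.
4 \Vdash q \to p: every world accessible from 4 that forces q (namely 4) also forces p.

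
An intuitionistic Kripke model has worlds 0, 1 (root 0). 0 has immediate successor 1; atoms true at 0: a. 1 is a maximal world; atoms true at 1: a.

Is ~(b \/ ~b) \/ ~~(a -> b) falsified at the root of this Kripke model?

0 ||-/- ~(b \/ ~b) \/ ~~(a -> b): neither disjunct is forced at 0.
0 ||-/- ~(b \/ ~b) since 0 is accessible from 0 and 0 ||- b \/ ~b.
0 ||- b \/ ~b via the disjunct ~b.
So the root 0 does not force ~(b \/ ~b) \/ ~~(a -> b); the model is a countermodel.

Yes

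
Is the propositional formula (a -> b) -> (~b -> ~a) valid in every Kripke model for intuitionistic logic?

Yes

This is the forward direction of contraposition, which is intuitionistically derivable.
Assume a -> b and ~b. If a held then b would follow, contradicting ~b; so ~a.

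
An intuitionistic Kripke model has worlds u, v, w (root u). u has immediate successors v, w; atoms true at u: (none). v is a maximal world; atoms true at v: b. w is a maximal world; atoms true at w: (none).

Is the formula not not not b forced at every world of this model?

Not every world: u does not force not not not b.
u does not force not not not b since v is accessible from u and v forces not not b.
v forces not not b: no world accessible from v forces not b.

No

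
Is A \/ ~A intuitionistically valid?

No

This is the law of excluded middle, which is not intuitionistically valid.
A Kripke countermodel: worlds u0, u1; order generated by u0 <= u1; atoms true at each world — u0:{}; u1:{A}.
u0 ||-/- A \/ ~A: neither disjunct is forced at u0.
u0 lacks atom A, so u0 ||-/- A.
So the root u0 does not force the formula.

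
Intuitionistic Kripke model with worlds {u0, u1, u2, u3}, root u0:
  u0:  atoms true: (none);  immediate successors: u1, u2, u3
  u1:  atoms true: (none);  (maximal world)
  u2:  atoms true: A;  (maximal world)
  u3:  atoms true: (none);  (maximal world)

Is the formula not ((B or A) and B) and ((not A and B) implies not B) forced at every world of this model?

Yes

u0 forces not ((B or A) and B) and ((not A and B) implies not B) since u0 forces both conjuncts.
Since the root u0 forces not ((B or A) and B) and ((not A and B) implies not B) and forcing is persistent (monotone upward), every world forces it.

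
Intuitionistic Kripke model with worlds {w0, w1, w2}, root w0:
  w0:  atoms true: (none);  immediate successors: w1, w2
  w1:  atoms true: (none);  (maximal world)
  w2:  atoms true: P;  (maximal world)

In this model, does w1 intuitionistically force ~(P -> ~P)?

w1 ||-/- ~(P -> ~P) since w1 is accessible from w1 and w1 ||- P -> ~P.
w1 ||- P -> ~P vacuously: no world accessible from w1 forces the antecedent P.

No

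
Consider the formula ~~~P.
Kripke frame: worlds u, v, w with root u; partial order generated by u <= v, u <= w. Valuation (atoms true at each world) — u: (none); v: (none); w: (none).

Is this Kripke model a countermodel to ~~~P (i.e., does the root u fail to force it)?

u ||- ~~~P: no world accessible from u forces ~~P.
So the root u forces ~~~P; the model is not a countermodel.

No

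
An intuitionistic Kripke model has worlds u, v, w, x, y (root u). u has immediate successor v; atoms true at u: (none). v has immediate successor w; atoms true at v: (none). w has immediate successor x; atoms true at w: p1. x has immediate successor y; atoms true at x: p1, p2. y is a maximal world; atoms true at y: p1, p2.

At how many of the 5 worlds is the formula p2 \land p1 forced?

u: does not force it — u \nVdash p2 \land p1 since u fails p2.
v: does not force it.
w: does not force it.
x: forces it.
y: forces it.
Worlds forcing the formula: {x, y}.

2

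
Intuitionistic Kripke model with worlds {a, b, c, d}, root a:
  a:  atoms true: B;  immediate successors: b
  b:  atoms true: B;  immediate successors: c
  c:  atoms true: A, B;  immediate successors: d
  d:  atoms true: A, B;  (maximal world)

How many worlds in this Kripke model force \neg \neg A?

a: forces it.
b: forces it.
c: forces it.
d: forces it.
Worlds forcing the formula: {a, b, c, d}.

4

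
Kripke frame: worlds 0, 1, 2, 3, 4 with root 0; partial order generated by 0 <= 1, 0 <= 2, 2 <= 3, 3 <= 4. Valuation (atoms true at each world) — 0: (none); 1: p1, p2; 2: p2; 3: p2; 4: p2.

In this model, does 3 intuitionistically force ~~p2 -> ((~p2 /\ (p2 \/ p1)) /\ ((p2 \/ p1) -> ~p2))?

No

3 ||-/- ~~p2 -> ((~p2 /\ (p2 \/ p1)) /\ ((p2 \/ p1) -> ~p2)): already at 3 itself, 3 ||- ~~p2 but 3 ||-/- (~p2 /\ (p2 \/ p1)) /\ ((p2 \/ p1) -> ~p2).
3 ||-/- (~p2 /\ (p2 \/ p1)) /\ ((p2 \/ p1) -> ~p2) since 3 fails ~p2 /\ (p2 \/ p1).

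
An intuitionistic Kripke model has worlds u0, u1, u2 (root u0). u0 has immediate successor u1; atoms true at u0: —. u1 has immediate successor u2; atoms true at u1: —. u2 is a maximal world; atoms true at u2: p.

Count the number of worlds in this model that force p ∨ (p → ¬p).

1

u0: does not force it — u0 ⊮ p ∨ (p → ¬p): neither disjunct is forced at u0.
u1: does not force it — u1 ⊮ p ∨ (p → ¬p): neither disjunct is forced at u1.
u2: forces it.
Worlds forcing the formula: {u2}.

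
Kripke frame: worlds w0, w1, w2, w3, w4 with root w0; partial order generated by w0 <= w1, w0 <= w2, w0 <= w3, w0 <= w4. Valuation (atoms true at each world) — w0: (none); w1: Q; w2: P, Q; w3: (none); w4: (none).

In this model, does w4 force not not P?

w4 does not force not not P since w4 is accessible from w4 and w4 forces not P.
w4 forces not P: no world accessible from w4 forces P.

No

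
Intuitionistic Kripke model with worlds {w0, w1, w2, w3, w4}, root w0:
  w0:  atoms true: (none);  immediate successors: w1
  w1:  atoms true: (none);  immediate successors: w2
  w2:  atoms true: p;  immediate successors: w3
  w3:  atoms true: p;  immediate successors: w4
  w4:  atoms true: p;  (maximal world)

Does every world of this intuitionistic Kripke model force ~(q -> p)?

Not every world: w0 ||-/- ~(q -> p).
w0 ||-/- ~(q -> p) since w0 is accessible from w0 and w0 ||- q -> p.
w0 ||- q -> p vacuously: no world accessible from w0 forces the antecedent q.

No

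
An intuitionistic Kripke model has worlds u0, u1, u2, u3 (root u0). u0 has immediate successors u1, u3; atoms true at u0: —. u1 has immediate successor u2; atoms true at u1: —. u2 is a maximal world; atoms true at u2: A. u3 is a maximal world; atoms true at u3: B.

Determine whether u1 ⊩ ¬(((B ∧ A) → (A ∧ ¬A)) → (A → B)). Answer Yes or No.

u1 ⊩ ¬(((B ∧ A) → (A ∧ ¬A)) → (A → B)): no world accessible from u1 forces ((B ∧ A) → (A ∧ ¬A)) → (A → B).

Yes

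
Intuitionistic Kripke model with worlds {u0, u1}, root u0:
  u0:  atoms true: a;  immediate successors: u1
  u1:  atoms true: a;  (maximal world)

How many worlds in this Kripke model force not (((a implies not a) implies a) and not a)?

u0: forces it.
u1: forces it.
Worlds forcing the formula: {u0, u1}.

2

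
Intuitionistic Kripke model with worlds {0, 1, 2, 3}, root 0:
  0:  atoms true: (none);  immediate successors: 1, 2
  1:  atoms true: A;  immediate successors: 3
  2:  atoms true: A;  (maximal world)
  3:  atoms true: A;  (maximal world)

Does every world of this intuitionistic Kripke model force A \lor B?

No

Not every world: 0 \nVdash A \lor B.
0 \nVdash A \lor B: neither disjunct is forced at 0.
0 lacks atom A, so 0 \nVdash A.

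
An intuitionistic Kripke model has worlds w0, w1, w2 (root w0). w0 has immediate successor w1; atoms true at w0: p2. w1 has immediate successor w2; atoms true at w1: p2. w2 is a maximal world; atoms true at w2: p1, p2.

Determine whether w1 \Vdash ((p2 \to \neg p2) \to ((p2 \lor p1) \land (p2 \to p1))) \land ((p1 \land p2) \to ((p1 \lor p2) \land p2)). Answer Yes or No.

Yes

w1 \Vdash ((p2 \to \neg p2) \to ((p2 \lor p1) \land (p2 \to p1))) \land ((p1 \land p2) \to ((p1 \lor p2) \land p2)) since w1 forces both conjuncts.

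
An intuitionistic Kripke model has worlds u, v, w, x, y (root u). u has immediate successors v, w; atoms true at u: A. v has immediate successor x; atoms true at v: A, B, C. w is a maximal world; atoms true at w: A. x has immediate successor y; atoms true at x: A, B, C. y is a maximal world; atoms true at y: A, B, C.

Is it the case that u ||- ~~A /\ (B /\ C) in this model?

u ||-/- ~~A /\ (B /\ C) since u fails B /\ C.

No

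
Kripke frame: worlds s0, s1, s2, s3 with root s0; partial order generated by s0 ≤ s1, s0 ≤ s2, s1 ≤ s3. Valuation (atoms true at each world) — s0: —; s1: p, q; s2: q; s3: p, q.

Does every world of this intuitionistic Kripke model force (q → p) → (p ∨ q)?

s0 ⊩ (q → p) → (p ∨ q): every world accessible from s0 that forces q → p (namely s1, s3) also forces p ∨ q.
Since the root s0 forces (q → p) → (p ∨ q) and forcing is persistent (monotone upward), every world forces it.

Yes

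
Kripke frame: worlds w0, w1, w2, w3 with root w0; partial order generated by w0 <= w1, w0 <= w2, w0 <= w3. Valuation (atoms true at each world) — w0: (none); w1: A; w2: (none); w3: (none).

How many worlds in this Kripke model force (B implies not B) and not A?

w0: does not force it — w0 does not force (B implies not B) and not A since w0 fails not A.
w1: does not force it — w1 does not force (B implies not B) and not A since w1 fails not A.
w2: forces it.
w3: forces it.
Worlds forcing the formula: {w2, w3}.

2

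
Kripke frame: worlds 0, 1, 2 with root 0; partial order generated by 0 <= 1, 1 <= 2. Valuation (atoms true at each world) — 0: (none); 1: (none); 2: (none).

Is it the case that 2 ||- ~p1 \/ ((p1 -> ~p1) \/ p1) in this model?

Yes

2 ||- ~p1 \/ ((p1 -> ~p1) \/ p1) via the disjunct ~p1.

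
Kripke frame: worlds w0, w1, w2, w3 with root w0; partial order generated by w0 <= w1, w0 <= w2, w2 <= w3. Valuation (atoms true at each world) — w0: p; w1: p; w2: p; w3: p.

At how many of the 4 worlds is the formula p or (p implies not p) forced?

4

w0: forces it.
w1: forces it.
w2: forces it.
w3: forces it.
Worlds forcing the formula: {w0, w1, w2, w3}.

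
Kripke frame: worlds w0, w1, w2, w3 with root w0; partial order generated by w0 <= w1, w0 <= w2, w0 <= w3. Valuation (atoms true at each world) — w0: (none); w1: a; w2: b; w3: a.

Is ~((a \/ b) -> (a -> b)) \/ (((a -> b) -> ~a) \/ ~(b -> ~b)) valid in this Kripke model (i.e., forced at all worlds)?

w0 ||- ~((a \/ b) -> (a -> b)) \/ (((a -> b) -> ~a) \/ ~(b -> ~b)) via the disjunct ((a -> b) -> ~a) \/ ~(b -> ~b).
Since the root w0 forces ~((a \/ b) -> (a -> b)) \/ (((a -> b) -> ~a) \/ ~(b -> ~b)) and forcing is persistent (monotone upward), every world forces it.

Yes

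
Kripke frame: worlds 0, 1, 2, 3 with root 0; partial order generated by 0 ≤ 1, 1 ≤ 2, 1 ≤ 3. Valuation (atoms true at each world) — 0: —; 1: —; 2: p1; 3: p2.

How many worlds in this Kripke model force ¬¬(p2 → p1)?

1

0: does not force it — 0 ⊮ ¬¬(p2 → p1) since 3 is accessible from 0 and 3 ⊩ ¬(p2 → p1).
1: does not force it — 1 ⊮ ¬¬(p2 → p1) since 3 is accessible from 1 and 3 ⊩ ¬(p2 → p1).
2: forces it.
3: does not force it.
Worlds forcing the formula: {2}.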